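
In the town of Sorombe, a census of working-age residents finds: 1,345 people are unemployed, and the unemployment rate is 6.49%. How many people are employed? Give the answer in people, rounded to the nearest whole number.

About 19,379 are employed.

Labor force = U / u = 1,345 / 0.0649 ≈ 20,724.
Employed = labor force − unemployed = 20,724 − 1,345 = 19,379.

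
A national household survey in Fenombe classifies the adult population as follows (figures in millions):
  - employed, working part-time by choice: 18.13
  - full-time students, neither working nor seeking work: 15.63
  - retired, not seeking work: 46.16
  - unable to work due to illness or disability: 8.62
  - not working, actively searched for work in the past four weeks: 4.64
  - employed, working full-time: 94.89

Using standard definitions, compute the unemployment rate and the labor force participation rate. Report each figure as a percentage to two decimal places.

Unemployment rate ≈ 3.94%; labor force participation rate ≈ 62.56%.

Employed = 18.13 + 94.89 = 113.02 million.
Unemployed = 4.64 million.
Labor force = 113.02 + 4.64 = 117.66 million.
Not in labor force = 15.63 + 46.16 + 8.62 = 70.41 million (those not working and not actively searching are outside the labor force).
Civilian working-age population = 117.66 + 70.41 = 188.07 million.
Unemployment rate = 4.64 / 117.66 = 3.94%.
Labor force participation rate = 117.66 / 188.07 = 62.56%.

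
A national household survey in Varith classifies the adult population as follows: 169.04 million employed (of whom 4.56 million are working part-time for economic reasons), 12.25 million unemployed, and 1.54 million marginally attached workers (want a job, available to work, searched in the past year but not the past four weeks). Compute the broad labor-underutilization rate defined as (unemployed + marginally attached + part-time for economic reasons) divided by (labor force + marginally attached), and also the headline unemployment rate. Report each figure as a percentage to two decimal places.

Labor force = 169.04 + 12.25 = 181.29 million.
Numerator = 12.25 + 1.54 + 4.56 = 18.35 million.
Denominator = 181.29 + 1.54 = 182.83 million.
Broad rate = 18.35 / 182.83 = 10.04%.
Headline unemployment rate = 12.25 / 181.29 = 6.76%.

Broad underutilization rate ≈ 10.04%; headline unemployment rate ≈ 6.76%.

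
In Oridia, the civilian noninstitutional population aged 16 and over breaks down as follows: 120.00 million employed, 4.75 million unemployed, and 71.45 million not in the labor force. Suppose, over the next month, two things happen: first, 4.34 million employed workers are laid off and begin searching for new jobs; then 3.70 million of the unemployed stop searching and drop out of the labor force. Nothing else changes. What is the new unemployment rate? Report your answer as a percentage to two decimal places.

New unemployment rate ≈ 4.45%.

Initially, labor force = 120.00 + 4.75 = 124.75 million, so u = 4.75/124.75 = 3.81%.
After the first change, employed falls and unemployed rises by 4.34; labor force unchanged → E = 115.66, U = 9.09, labor force = 124.75 million.
After the second change, unemployed and labor force both fall by 3.70 → E = 115.66, U = 5.39, labor force = 121.05 million.
New unemployment rate = 5.39 / 121.05 = 4.45%.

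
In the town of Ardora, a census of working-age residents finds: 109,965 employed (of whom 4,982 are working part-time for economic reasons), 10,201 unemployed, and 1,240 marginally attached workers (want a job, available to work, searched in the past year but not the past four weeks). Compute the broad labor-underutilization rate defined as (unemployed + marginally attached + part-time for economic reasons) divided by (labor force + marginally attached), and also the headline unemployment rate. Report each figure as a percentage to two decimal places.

Labor force = 109,965 + 10,201 = 120,166.
Numerator = 10,201 + 1,240 + 4,982 = 16,423.
Denominator = 120,166 + 1,240 = 121,406.
Broad rate = 16,423 / 121,406 = 13.53%.
Headline unemployment rate = 10,201 / 120,166 = 8.49%.

Broad underutilization rate ≈ 13.53%; headline unemployment rate ≈ 8.49%.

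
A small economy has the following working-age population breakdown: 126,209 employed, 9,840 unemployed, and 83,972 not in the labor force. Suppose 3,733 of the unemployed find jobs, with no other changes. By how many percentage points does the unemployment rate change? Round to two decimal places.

The unemployment rate changes by −2.74 percentage points.

Initially, labor force = 126,209 + 9,840 = 136,049, so u = 9,840/136,049 = 7.23%.
After the change, unemployed falls and employed rises by 3,733; labor force unchanged → E = 129,942, U = 6,107, labor force = 136,049.
New unemployment rate = 6,107 / 136,049 = 4.49%.
Change = 4.49% − 7.23% = −2.74 percentage points.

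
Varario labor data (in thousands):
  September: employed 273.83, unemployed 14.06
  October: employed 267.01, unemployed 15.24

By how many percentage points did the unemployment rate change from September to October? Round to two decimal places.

September: labor force = 273.83 + 14.06 = 287.89; u = 14.06/287.89 = 4.88%.
October: labor force = 267.01 + 15.24 = 282.25; u = 15.24/282.25 = 5.40%.
Change = 5.40% − 4.88% = +0.52 pp.

The unemployment rate changed by +0.52 percentage points.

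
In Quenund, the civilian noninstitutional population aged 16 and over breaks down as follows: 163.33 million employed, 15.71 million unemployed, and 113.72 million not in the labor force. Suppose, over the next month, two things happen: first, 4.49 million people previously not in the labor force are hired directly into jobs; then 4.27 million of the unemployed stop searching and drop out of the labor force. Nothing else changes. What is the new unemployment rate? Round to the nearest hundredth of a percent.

Initially, labor force = 163.33 + 15.71 = 179.04 million, so u = 15.71/179.04 = 8.77%.
After the first change, employed and labor force both rise by 4.49; unemployed unchanged → E = 167.82, U = 15.71, labor force = 183.53 million.
After the second change, unemployed and labor force both fall by 4.27 → E = 167.82, U = 11.44, labor force = 179.26 million.
New unemployment rate = 11.44 / 179.26 = 6.38%.

New unemployment rate ≈ 6.38%.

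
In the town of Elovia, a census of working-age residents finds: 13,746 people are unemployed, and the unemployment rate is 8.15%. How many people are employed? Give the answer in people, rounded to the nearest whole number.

About 154,917 are employed.

Labor force = U / u = 13,746 / 0.0815 ≈ 168,663.
Employed = labor force − unemployed = 168,663 − 13,746 = 154,917.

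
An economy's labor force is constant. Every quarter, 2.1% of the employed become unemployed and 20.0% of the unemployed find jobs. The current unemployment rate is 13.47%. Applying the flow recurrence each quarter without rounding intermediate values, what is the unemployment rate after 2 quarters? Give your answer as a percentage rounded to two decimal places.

Unemployment rate after two quarters ≈ 11.91%.

With a fixed labor force, u_{t+1} = u_t + s·(1−u_t) − f·u_t = u_t·(1−s−f) + s.
Here 1−s−f = 0.779 and s = 0.021.
u_1 = 0.134700 × 0.779 + 0.021 = 0.125931.
u_2 = 0.125931 × 0.779 + 0.021 = 0.119100.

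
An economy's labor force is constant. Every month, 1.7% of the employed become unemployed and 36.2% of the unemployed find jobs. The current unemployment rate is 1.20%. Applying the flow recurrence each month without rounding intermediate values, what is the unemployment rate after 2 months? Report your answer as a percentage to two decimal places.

Unemployment rate after two months ≈ 3.22%.

With a fixed labor force, u_{t+1} = u_t + s·(1−u_t) − f·u_t = u_t·(1−s−f) + s.
Here 1−s−f = 0.621 and s = 0.017.
u_1 = 0.012000 × 0.621 + 0.017 = 0.024452.
u_2 = 0.024452 × 0.621 + 0.017 = 0.032185.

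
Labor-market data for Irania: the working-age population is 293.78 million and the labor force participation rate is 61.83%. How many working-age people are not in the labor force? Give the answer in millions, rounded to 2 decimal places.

About 112.14 million are not in the labor force.

Share not in the labor force = 1 − 0.6183 = 0.3817.
Not in labor force = 0.3817 × 293.78 ≈ 112.14 million.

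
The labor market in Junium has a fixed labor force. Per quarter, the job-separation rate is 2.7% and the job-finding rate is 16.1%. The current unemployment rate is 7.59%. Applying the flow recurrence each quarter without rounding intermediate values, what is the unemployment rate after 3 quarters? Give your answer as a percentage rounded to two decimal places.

Unemployment rate after three quarters ≈ 10.74%.

With a fixed labor force, u_{t+1} = u_t + s·(1−u_t) − f·u_t = u_t·(1−s−f) + s.
Here 1−s−f = 0.812 and s = 0.027.
u_1 = 0.075900 × 0.812 + 0.027 = 0.088631.
u_2 = 0.088631 × 0.812 + 0.027 = 0.098968.
u_3 = 0.098968 × 0.812 + 0.027 = 0.107362.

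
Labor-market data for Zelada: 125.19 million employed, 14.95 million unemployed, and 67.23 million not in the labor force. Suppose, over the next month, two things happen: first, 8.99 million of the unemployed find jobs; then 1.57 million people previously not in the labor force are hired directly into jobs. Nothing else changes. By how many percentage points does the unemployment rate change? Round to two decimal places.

Initially, labor force = 125.19 + 14.95 = 140.14 million, so u = 14.95/140.14 = 10.67%.
After the first change, unemployed falls and employed rises by 8.99; labor force unchanged → E = 134.18, U = 5.96, labor force = 140.14 million.
After the second change, employed and labor force both rise by 1.57; unemployed unchanged → E = 135.75, U = 5.96, labor force = 141.71 million.
New unemployment rate = 5.96 / 141.71 = 4.21%.
Change = 4.21% − 10.67% = −6.46 percentage points.

The unemployment rate changes by −6.46 percentage points.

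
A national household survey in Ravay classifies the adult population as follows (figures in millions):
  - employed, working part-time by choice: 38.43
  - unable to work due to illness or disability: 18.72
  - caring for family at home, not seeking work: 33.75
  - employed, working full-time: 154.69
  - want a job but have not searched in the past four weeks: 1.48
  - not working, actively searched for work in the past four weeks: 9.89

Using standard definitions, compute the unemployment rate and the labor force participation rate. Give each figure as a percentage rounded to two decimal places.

Unemployment rate ≈ 4.87%; labor force participation rate ≈ 79.00%.

Employed = 38.43 + 154.69 = 193.12 million.
Unemployed = 9.89 million.
Labor force = 193.12 + 9.89 = 203.01 million.
Not in labor force = 18.72 + 33.75 + 1.48 = 53.95 million (those not working and not actively searching are outside the labor force — including those who want a job but have given up searching).
Civilian working-age population = 203.01 + 53.95 = 256.96 million.
Unemployment rate = 9.89 / 203.01 = 4.87%.
Labor force participation rate = 203.01 / 256.96 = 79.00%.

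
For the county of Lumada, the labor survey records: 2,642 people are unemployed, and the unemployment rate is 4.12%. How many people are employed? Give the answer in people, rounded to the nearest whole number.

Labor force = U / u = 2,642 / 0.0412 ≈ 64,126.
Employed = labor force − unemployed = 64,126 − 2,642 = 61,484.

About 61,484 are employed.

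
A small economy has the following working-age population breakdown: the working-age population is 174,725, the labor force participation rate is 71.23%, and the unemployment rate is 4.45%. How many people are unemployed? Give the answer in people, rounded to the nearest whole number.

Labor force = 0.7123 × 174,725 = 124,457.
Unemployed = 0.0445 × 124,457 ≈ 5,538.

About 5,538 are unemployed.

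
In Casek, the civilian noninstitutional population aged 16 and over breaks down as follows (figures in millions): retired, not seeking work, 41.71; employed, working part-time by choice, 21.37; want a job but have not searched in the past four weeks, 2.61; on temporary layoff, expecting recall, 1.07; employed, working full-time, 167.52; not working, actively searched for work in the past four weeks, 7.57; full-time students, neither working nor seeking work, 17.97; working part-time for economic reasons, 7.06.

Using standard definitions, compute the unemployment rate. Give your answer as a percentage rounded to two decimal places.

Employed = 21.37 + 167.52 + 7.06 = 195.95 million (anyone who worked, including part-time for economic reasons, counts as employed).
Unemployed = 1.07 + 7.57 = 8.64 million (jobless and actively searching, or on temporary layoff).
Labor force = 195.95 + 8.64 = 204.59 million.
Unemployment rate = 8.64 / 204.59 = 4.22%.

Unemployment rate ≈ 4.22%.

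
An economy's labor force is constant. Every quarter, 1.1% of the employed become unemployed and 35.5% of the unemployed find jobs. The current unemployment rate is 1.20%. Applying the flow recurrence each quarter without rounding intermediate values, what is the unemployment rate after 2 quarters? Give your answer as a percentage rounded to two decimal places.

Unemployment rate after two quarters ≈ 2.28%.

With a fixed labor force, u_{t+1} = u_t + s·(1−u_t) − f·u_t = u_t·(1−s−f) + s.
Here 1−s−f = 0.634 and s = 0.011.
u_1 = 0.012000 × 0.634 + 0.011 = 0.018608.
u_2 = 0.018608 × 0.634 + 0.011 = 0.022797.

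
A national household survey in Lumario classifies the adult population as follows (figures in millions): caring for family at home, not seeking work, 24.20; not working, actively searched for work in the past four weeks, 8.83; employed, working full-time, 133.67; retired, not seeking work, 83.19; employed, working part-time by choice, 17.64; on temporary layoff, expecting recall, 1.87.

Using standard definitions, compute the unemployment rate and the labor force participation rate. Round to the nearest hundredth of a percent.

Unemployment rate ≈ 6.60%; labor force participation rate ≈ 60.14%.

Employed = 133.67 + 17.64 = 151.31 million.
Unemployed = 8.83 + 1.87 = 10.70 million (jobless and actively searching, or on temporary layoff).
Labor force = 151.31 + 10.70 = 162.01 million.
Not in labor force = 24.20 + 83.19 = 107.39 million (those not working and not actively searching are outside the labor force).
Civilian working-age population = 162.01 + 107.39 = 269.40 million.
Unemployment rate = 10.70 / 162.01 = 6.60%.
Labor force participation rate = 162.01 / 269.40 = 60.14%.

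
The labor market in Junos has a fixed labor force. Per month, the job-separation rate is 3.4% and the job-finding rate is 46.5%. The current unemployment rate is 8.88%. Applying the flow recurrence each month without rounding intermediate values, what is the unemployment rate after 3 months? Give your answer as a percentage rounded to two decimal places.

Unemployment rate after three months ≈ 7.07%.

With a fixed labor force, u_{t+1} = u_t + s·(1−u_t) − f·u_t = u_t·(1−s−f) + s.
Here 1−s−f = 0.501 and s = 0.034.
u_1 = 0.088800 × 0.501 + 0.034 = 0.078489.
u_2 = 0.078489 × 0.501 + 0.034 = 0.073323.
u_3 = 0.073323 × 0.501 + 0.034 = 0.070735.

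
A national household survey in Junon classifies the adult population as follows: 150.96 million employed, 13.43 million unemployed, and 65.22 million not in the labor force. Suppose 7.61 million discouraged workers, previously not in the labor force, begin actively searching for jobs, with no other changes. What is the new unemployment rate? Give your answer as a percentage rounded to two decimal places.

New unemployment rate ≈ 12.23%.

Initially, labor force = 150.96 + 13.43 = 164.39 million, so u = 13.43/164.39 = 8.17%.
After the change, unemployed and labor force both rise by 7.61 → E = 150.96, U = 21.04, labor force = 172.00 million.
New unemployment rate = 21.04 / 172.00 = 12.23%.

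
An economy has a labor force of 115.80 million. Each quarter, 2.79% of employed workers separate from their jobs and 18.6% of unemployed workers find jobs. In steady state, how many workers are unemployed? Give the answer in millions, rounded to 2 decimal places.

About 15.10 million are unemployed in steady state.

Steady-state unemployment rate u* = s/(s+f) = 2.79/(2.79+18.6) = 0.130435.
Unemployed = u* × labor force = 0.130435 × 115.80 ≈ 15.10 million.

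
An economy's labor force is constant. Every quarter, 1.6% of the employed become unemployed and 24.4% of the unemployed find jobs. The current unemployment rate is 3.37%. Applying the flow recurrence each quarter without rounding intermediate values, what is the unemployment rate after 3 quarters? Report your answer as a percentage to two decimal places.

Unemployment rate after three quarters ≈ 5.03%.

With a fixed labor force, u_{t+1} = u_t + s·(1−u_t) − f·u_t = u_t·(1−s−f) + s.
Here 1−s−f = 0.740 and s = 0.016.
u_1 = 0.033700 × 0.740 + 0.016 = 0.040938.
u_2 = 0.040938 × 0.740 + 0.016 = 0.046294.
u_3 = 0.046294 × 0.740 + 0.016 = 0.050258.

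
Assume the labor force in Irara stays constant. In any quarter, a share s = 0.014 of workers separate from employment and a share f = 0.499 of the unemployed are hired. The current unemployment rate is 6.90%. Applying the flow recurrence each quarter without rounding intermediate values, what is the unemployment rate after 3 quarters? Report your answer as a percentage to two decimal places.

Unemployment rate after three quarters ≈ 3.21%.

With a fixed labor force, u_{t+1} = u_t + s·(1−u_t) − f·u_t = u_t·(1−s−f) + s.
Here 1−s−f = 0.487 and s = 0.014.
u_1 = 0.069000 × 0.487 + 0.014 = 0.047603.
u_2 = 0.047603 × 0.487 + 0.014 = 0.037183.
u_3 = 0.037183 × 0.487 + 0.014 = 0.032108.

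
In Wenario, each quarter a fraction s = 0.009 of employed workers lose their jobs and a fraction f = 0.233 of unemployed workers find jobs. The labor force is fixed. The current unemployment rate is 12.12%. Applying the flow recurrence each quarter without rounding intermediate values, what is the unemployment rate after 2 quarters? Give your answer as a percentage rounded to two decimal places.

With a fixed labor force, u_{t+1} = u_t + s·(1−u_t) − f·u_t = u_t·(1−s−f) + s.
Here 1−s−f = 0.758 and s = 0.009.
u_1 = 0.121200 × 0.758 + 0.009 = 0.100870.
u_2 = 0.100870 × 0.758 + 0.009 = 0.085459.

Unemployment rate after two quarters ≈ 8.55%.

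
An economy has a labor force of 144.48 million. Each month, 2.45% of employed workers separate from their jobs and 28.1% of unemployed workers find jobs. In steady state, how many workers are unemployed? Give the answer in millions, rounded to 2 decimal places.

Steady-state unemployment rate u* = s/(s+f) = 2.45/(2.45+28.1) = 0.080196.
Unemployed = u* × labor force = 0.080196 × 144.48 ≈ 11.59 million.

About 11.59 million are unemployed in steady state.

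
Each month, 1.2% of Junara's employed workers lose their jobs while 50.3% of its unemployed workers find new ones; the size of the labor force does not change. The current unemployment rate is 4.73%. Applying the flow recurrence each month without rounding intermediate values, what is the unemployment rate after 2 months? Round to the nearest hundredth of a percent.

With a fixed labor force, u_{t+1} = u_t + s·(1−u_t) − f·u_t = u_t·(1−s−f) + s.
Here 1−s−f = 0.485 and s = 0.012.
u_1 = 0.047300 × 0.485 + 0.012 = 0.034940.
u_2 = 0.034940 × 0.485 + 0.012 = 0.028946.

Unemployment rate after two months ≈ 2.89%.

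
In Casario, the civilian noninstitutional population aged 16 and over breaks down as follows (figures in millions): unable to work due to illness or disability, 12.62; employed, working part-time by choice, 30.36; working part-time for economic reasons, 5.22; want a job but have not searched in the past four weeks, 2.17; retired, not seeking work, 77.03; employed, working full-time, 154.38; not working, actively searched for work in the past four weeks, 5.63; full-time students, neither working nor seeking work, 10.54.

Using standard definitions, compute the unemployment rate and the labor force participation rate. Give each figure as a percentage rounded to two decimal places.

Employed = 30.36 + 5.22 + 154.38 = 189.96 million (anyone who worked, including part-time for economic reasons, counts as employed).
Unemployed = 5.63 million.
Labor force = 189.96 + 5.63 = 195.59 million.
Not in labor force = 12.62 + 2.17 + 77.03 + 10.54 = 102.36 million (those not working and not actively searching are outside the labor force — including those who want a job but have given up searching).
Civilian working-age population = 195.59 + 102.36 = 297.95 million.
Unemployment rate = 5.63 / 195.59 = 2.88%.
Labor force participation rate = 195.59 / 297.95 = 65.65%.

Unemployment rate ≈ 2.88%; labor force participation rate ≈ 65.65%.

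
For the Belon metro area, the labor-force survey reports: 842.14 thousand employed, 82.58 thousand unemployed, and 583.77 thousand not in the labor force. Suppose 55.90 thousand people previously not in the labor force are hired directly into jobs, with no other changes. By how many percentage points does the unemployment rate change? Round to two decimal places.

The unemployment rate changes by −0.51 percentage points.

Initially, labor force = 842.14 + 82.58 = 924.72 thousand, so u = 82.58/924.72 = 8.93%.
After the change, employed and labor force both rise by 55.90; unemployed unchanged → E = 898.04, U = 82.58, labor force = 980.62 thousand.
New unemployment rate = 82.58 / 980.62 = 8.42%.
Change = 8.42% − 8.93% = −0.51 percentage points.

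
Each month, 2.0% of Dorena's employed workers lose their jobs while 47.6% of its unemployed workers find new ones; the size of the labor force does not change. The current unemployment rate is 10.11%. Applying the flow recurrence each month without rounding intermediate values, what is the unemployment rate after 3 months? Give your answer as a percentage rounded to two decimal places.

Unemployment rate after three months ≈ 4.81%.

With a fixed labor force, u_{t+1} = u_t + s·(1−u_t) − f·u_t = u_t·(1−s−f) + s.
Here 1−s−f = 0.504 and s = 0.020.
u_1 = 0.101100 × 0.504 + 0.020 = 0.070954.
u_2 = 0.070954 × 0.504 + 0.020 = 0.055761.
u_3 = 0.055761 × 0.504 + 0.020 = 0.048104.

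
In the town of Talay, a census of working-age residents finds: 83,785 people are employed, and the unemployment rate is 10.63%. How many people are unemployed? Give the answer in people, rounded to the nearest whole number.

Let U be the number unemployed. The labor force is E + U, and U/(E+U) = 0.1063.
So U = 0.1063 × 83,785 / (1 − 0.1063) = 8906.35 / 0.8937 ≈ 9,966.

About 9,966 are unemployed.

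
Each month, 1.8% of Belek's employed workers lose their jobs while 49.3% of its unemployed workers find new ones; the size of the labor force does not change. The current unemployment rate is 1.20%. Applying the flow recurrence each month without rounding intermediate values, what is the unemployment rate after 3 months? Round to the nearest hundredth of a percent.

With a fixed labor force, u_{t+1} = u_t + s·(1−u_t) − f·u_t = u_t·(1−s−f) + s.
Here 1−s−f = 0.489 and s = 0.018.
u_1 = 0.012000 × 0.489 + 0.018 = 0.023868.
u_2 = 0.023868 × 0.489 + 0.018 = 0.029671.
u_3 = 0.029671 × 0.489 + 0.018 = 0.032509.

Unemployment rate after three months ≈ 3.25%.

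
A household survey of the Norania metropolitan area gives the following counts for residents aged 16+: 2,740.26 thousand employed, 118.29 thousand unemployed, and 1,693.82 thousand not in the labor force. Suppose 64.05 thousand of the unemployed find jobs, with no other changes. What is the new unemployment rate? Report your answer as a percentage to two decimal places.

New unemployment rate ≈ 1.90%.

Initially, labor force = 2,740.26 + 118.29 = 2,858.55 thousand, so u = 118.29/2,858.55 = 4.14%.
After the change, unemployed falls and employed rises by 64.05; labor force unchanged → E = 2,804.31, U = 54.24, labor force = 2,858.55 thousand.
New unemployment rate = 54.24 / 2,858.55 = 1.90%.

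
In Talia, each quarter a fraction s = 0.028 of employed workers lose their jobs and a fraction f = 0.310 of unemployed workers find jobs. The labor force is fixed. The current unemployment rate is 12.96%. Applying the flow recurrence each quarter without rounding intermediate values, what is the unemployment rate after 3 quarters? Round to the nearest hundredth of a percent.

With a fixed labor force, u_{t+1} = u_t + s·(1−u_t) − f·u_t = u_t·(1−s−f) + s.
Here 1−s−f = 0.662 and s = 0.028.
u_1 = 0.129600 × 0.662 + 0.028 = 0.113795.
u_2 = 0.113795 × 0.662 + 0.028 = 0.103332.
u_3 = 0.103332 × 0.662 + 0.028 = 0.096406.

Unemployment rate after three quarters ≈ 9.64%.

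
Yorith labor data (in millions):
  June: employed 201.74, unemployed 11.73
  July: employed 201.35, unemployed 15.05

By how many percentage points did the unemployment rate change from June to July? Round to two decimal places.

June: labor force = 201.74 + 11.73 = 213.47; u = 11.73/213.47 = 5.49%.
July: labor force = 201.35 + 15.05 = 216.40; u = 15.05/216.40 = 6.95%.
Change = 6.95% − 5.49% = +1.46 pp.

The unemployment rate changed by +1.46 percentage points.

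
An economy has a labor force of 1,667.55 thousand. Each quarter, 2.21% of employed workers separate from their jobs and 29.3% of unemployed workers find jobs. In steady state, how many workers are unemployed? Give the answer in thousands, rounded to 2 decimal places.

About 116.96 thousand are unemployed in steady state.

Steady-state unemployment rate u* = s/(s+f) = 2.21/(2.21+29.3) = 0.070136.
Unemployed = u* × labor force = 0.070136 × 1,667.55 ≈ 116.96 thousand.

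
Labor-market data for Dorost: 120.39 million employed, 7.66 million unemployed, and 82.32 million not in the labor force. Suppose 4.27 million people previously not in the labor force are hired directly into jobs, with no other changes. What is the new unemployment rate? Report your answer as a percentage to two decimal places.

Initially, labor force = 120.39 + 7.66 = 128.05 million, so u = 7.66/128.05 = 5.98%.
After the change, employed and labor force both rise by 4.27; unemployed unchanged → E = 124.66, U = 7.66, labor force = 132.32 million.
New unemployment rate = 7.66 / 132.32 = 5.79%.

New unemployment rate ≈ 5.79%.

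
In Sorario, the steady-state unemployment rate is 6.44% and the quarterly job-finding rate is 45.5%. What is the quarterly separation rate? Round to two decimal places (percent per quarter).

From u* = s/(s+f): s = u·f/(1−u).
s = 0.0644 × 45.5 / (1 − 0.0644) = 2.9302 / 0.9356 ≈ 3.13% per quarter.

Separation rate ≈ 3.13% per quarter.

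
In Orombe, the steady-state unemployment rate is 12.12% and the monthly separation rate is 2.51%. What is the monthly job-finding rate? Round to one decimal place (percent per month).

Job-finding rate ≈ 18.2% per month.

From u* = s/(s+f): f = s·(1−u)/u.
f = 2.51 × (1 − 0.1212) / 0.1212 = 2.2058 / 0.1212 ≈ 18.2% per month.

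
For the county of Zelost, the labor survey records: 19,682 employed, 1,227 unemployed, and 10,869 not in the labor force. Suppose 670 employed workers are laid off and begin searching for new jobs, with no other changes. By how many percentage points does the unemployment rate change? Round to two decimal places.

Initially, labor force = 19,682 + 1,227 = 20,909, so u = 1,227/20,909 = 5.87%.
After the change, employed falls and unemployed rises by 670; labor force unchanged → E = 19,012, U = 1,897, labor force = 20,909.
New unemployment rate = 1,897 / 20,909 = 9.07%.
Change = 9.07% − 5.87% = +3.20 percentage points.

The unemployment rate changes by +3.20 percentage points.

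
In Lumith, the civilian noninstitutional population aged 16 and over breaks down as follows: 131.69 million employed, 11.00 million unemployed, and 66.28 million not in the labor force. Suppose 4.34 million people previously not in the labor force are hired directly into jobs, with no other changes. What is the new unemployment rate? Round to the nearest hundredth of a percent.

Initially, labor force = 131.69 + 11.00 = 142.69 million, so u = 11.00/142.69 = 7.71%.
After the change, employed and labor force both rise by 4.34; unemployed unchanged → E = 136.03, U = 11.00, labor force = 147.03 million.
New unemployment rate = 11.00 / 147.03 = 7.48%.

New unemployment rate ≈ 7.48%.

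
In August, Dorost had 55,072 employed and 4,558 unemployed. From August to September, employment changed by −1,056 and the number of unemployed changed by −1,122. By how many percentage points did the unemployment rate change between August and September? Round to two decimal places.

August: labor force = 55,072 + 4,558 = 59,630; u = 4,558/59,630 = 7.64%.
September: labor force = 54,016 + 3,436 = 57,452; u = 3,436/57,452 = 5.98%.
Change = 5.98% − 7.64% = −1.66 pp.

The unemployment rate changed by −1.66 percentage points.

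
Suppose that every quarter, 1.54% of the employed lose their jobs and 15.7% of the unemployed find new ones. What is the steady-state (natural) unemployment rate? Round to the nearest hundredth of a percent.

At steady state the flows balance: s·E = f·U, so U/(E+U) = s/(s+f).
u* = 1.54 / (1.54 + 15.7) = 1.54 / 17.24 = 8.93%.

Steady-state unemployment rate ≈ 8.93%.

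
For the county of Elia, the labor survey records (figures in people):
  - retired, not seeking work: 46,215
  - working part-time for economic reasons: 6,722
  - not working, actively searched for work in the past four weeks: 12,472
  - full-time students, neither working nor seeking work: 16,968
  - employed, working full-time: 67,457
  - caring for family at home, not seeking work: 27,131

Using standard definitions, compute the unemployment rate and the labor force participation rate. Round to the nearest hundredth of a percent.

Employed = 6,722 + 67,457 = 74,179 (anyone who worked, including part-time for economic reasons, counts as employed).
Unemployed = 12,472.
Labor force = 74,179 + 12,472 = 86,651.
Not in labor force = 46,215 + 16,968 + 27,131 = 90,314 (those not working and not actively searching are outside the labor force).
Civilian working-age population = 86,651 + 90,314 = 176,965.
Unemployment rate = 12,472 / 86,651 = 14.39%.
Labor force participation rate = 86,651 / 176,965 = 48.97%.

Unemployment rate ≈ 14.39%; labor force participation rate ≈ 48.97%.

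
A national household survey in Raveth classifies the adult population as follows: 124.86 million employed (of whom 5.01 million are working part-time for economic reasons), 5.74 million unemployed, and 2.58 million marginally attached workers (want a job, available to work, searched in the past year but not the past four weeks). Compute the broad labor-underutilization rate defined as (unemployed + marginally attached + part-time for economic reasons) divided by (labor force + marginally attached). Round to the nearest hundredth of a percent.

Labor force = 124.86 + 5.74 = 130.60 million.
Numerator = 5.74 + 2.58 + 5.01 = 13.33 million.
Denominator = 130.60 + 2.58 = 133.18 million.
Broad rate = 13.33 / 133.18 = 10.01%.

Broad underutilization rate ≈ 10.01%.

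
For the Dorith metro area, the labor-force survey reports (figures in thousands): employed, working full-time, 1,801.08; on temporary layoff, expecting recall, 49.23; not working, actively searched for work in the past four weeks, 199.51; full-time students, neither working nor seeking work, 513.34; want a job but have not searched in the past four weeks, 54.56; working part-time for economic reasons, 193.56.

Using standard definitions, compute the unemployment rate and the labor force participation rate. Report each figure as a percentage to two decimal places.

Unemployment rate ≈ 11.09%; labor force participation rate ≈ 79.80%.

Employed = 1,801.08 + 193.56 = 1,994.64 thousand (anyone who worked, including part-time for economic reasons, counts as employed).
Unemployed = 49.23 + 199.51 = 248.74 thousand (jobless and actively searching, or on temporary layoff).
Labor force = 1,994.64 + 248.74 = 2,243.38 thousand.
Not in labor force = 513.34 + 54.56 = 567.90 thousand (those not working and not actively searching are outside the labor force — including those who want a job but have given up searching).
Civilian working-age population = 2,243.38 + 567.90 = 2,811.28 thousand.
Unemployment rate = 248.74 / 2,243.38 = 11.09%.
Labor force participation rate = 2,243.38 / 2,811.28 = 79.80%.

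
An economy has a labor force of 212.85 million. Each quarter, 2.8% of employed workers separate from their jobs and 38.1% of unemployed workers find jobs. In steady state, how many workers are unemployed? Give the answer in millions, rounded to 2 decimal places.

About 14.57 million are unemployed in steady state.

Steady-state unemployment rate u* = s/(s+f) = 2.8/(2.8+38.1) = 0.068460.
Unemployed = u* × labor force = 0.068460 × 212.85 ≈ 14.57 million.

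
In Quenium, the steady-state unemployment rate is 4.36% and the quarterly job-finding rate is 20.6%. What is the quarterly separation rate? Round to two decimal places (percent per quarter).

From u* = s/(s+f): s = u·f/(1−u).
s = 0.0436 × 20.6 / (1 − 0.0436) = 0.8982 / 0.9564 ≈ 0.94% per quarter.

Separation rate ≈ 0.94% per quarter.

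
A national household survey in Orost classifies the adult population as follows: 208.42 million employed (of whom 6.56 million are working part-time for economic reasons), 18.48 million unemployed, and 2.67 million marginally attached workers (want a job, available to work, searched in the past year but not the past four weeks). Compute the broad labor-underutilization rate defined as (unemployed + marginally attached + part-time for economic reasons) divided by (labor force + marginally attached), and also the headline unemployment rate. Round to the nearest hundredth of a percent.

Broad underutilization rate ≈ 12.07%; headline unemployment rate ≈ 8.14%.

Labor force = 208.42 + 18.48 = 226.90 million.
Numerator = 18.48 + 2.67 + 6.56 = 27.71 million.
Denominator = 226.90 + 2.67 = 229.57 million.
Broad rate = 27.71 / 229.57 = 12.07%.
Headline unemployment rate = 18.48 / 226.90 = 8.14%.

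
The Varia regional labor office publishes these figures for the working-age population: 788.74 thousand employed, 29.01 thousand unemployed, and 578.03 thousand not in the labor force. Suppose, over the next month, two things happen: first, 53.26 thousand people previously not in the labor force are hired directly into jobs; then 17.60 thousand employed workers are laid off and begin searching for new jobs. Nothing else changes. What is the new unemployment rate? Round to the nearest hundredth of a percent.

New unemployment rate ≈ 5.35%.

Initially, labor force = 788.74 + 29.01 = 817.75 thousand, so u = 29.01/817.75 = 3.55%.
After the first change, employed and labor force both rise by 53.26; unemployed unchanged → E = 842.00, U = 29.01, labor force = 871.01 thousand.
After the second change, employed falls and unemployed rises by 17.60; labor force unchanged → E = 824.40, U = 46.61, labor force = 871.01 thousand.
New unemployment rate = 46.61 / 871.01 = 5.35%.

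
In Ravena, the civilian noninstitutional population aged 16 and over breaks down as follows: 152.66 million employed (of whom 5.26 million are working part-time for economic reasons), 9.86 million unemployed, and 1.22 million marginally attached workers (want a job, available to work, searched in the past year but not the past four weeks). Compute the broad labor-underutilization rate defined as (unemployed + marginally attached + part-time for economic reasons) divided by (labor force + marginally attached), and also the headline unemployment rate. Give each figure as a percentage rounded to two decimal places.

Labor force = 152.66 + 9.86 = 162.52 million.
Numerator = 9.86 + 1.22 + 5.26 = 16.34 million.
Denominator = 162.52 + 1.22 = 163.74 million.
Broad rate = 16.34 / 163.74 = 9.98%.
Headline unemployment rate = 9.86 / 162.52 = 6.07%.

Broad underutilization rate ≈ 9.98%; headline unemployment rate ≈ 6.07%.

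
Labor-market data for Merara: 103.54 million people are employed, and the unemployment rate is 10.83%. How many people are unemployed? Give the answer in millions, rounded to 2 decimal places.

About 12.58 million are unemployed.

Let U be the number unemployed. The labor force is E + U, and U/(E+U) = 0.1083.
So U = 0.1083 × 103.54 / (1 − 0.1083) = 11.2134 / 0.8917 ≈ 12.58 million.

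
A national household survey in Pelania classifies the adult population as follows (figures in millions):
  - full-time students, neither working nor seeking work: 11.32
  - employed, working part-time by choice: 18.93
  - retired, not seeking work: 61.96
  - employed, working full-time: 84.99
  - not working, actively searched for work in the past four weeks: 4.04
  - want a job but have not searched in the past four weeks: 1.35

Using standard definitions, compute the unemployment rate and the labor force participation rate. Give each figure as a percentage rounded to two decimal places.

Unemployment rate ≈ 3.74%; labor force participation rate ≈ 59.13%.

Employed = 18.93 + 84.99 = 103.92 million.
Unemployed = 4.04 million.
Labor force = 103.92 + 4.04 = 107.96 million.
Not in labor force = 11.32 + 61.96 + 1.35 = 74.63 million (those not working and not actively searching are outside the labor force — including those who want a job but have given up searching).
Civilian working-age population = 107.96 + 74.63 = 182.59 million.
Unemployment rate = 4.04 / 107.96 = 3.74%.
Labor force participation rate = 107.96 / 182.59 = 59.13%.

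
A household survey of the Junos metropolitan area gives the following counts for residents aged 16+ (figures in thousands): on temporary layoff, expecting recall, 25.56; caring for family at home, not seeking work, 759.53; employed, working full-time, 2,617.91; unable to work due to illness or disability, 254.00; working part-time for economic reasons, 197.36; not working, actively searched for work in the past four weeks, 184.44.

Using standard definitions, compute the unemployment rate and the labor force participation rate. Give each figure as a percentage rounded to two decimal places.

Unemployment rate ≈ 6.94%; labor force participation rate ≈ 74.91%.

Employed = 2,617.91 + 197.36 = 2,815.27 thousand (anyone who worked, including part-time for economic reasons, counts as employed).
Unemployed = 25.56 + 184.44 = 210.00 thousand (jobless and actively searching, or on temporary layoff).
Labor force = 2,815.27 + 210.00 = 3,025.27 thousand.
Not in labor force = 759.53 + 254.00 = 1,013.53 thousand (those not working and not actively searching are outside the labor force).
Civilian working-age population = 3,025.27 + 1,013.53 = 4,038.80 thousand.
Unemployment rate = 210.00 / 3,025.27 = 6.94%.
Labor force participation rate = 3,025.27 / 4,038.80 = 74.91%.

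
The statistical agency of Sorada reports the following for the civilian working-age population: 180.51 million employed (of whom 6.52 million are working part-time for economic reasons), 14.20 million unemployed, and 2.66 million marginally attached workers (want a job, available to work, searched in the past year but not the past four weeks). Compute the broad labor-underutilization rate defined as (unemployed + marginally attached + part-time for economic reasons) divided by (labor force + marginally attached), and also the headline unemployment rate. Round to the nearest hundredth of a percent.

Labor force = 180.51 + 14.20 = 194.71 million.
Numerator = 14.20 + 2.66 + 6.52 = 23.38 million.
Denominator = 194.71 + 2.66 = 197.37 million.
Broad rate = 23.38 / 197.37 = 11.85%.
Headline unemployment rate = 14.20 / 194.71 = 7.29%.

Broad underutilization rate ≈ 11.85%; headline unemployment rate ≈ 7.29%.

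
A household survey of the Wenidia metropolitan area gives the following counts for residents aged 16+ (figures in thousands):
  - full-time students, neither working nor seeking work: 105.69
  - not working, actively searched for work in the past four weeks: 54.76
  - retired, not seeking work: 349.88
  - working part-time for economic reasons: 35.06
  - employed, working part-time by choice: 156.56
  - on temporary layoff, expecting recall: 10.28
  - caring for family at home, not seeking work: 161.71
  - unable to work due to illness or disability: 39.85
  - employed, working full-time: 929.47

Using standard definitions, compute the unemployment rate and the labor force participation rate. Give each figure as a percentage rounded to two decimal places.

Unemployment rate ≈ 5.48%; labor force participation rate ≈ 64.35%.

Employed = 35.06 + 156.56 + 929.47 = 1,121.09 thousand (anyone who worked, including part-time for economic reasons, counts as employed).
Unemployed = 54.76 + 10.28 = 65.04 thousand (jobless and actively searching, or on temporary layoff).
Labor force = 1,121.09 + 65.04 = 1,186.13 thousand.
Not in labor force = 105.69 + 349.88 + 161.71 + 39.85 = 657.13 thousand (those not working and not actively searching are outside the labor force).
Civilian working-age population = 1,186.13 + 657.13 = 1,843.26 thousand.
Unemployment rate = 65.04 / 1,186.13 = 5.48%.
Labor force participation rate = 1,186.13 / 1,843.26 = 64.35%.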